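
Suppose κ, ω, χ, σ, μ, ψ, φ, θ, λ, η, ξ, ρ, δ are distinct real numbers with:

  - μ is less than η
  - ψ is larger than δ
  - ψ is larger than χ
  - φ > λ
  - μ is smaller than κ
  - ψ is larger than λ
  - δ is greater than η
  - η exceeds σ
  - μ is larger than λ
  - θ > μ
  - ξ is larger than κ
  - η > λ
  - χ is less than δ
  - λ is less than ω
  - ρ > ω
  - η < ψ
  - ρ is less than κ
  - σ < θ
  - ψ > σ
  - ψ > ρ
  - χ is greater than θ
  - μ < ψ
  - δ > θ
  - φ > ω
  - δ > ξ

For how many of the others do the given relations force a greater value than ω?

From ω the given relations immediately reach ρ, φ.
From those, κ, ψ — 4 in total.
From those, ξ — 5 in total.
From those, δ — 6 in total.
No other element is forced above ω by the given relations, so the count is 6.

6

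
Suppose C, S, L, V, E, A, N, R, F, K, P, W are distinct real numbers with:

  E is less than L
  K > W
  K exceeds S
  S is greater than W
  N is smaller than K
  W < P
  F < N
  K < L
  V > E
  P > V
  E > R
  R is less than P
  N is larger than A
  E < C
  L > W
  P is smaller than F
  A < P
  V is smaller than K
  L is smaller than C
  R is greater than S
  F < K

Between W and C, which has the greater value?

C

The relevant relations are W < S; S < R; R < E; E < V; V < P; P < F; F < N; N < K; K < L; L < C.
Together: W < S < R < E < V < P < F < N < K < L < C.
So W < C; C is the larger of the two.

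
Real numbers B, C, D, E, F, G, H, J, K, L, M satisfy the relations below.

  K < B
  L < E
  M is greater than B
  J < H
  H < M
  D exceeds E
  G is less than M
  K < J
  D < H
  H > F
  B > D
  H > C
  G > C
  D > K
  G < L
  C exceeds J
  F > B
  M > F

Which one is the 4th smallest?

G

Piecing the relations together gives one ordering: K < J < C < G < L < E < D < B < F < H < M.
Counting 4 from the smallest end gives G.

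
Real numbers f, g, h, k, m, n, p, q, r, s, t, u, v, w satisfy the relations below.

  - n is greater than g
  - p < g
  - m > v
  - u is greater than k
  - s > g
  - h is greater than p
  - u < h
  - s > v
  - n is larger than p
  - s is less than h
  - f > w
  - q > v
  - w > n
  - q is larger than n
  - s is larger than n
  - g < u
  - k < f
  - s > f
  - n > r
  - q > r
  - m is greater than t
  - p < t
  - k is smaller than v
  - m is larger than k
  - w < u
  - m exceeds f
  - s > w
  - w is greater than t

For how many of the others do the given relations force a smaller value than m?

9

The elements the relations force below m are p, k, g, r, t, n, w, v, f — no chain reaches any other.
That is 9.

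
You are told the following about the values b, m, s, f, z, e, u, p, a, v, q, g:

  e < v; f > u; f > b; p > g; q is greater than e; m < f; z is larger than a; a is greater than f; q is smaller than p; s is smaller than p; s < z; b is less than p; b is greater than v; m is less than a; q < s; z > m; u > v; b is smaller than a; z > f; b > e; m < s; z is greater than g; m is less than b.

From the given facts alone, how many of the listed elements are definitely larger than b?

Directly above b: p, f, a.
One step further: z (4 so far).
No other element is forced above b by the given relations, so the count is 4.

4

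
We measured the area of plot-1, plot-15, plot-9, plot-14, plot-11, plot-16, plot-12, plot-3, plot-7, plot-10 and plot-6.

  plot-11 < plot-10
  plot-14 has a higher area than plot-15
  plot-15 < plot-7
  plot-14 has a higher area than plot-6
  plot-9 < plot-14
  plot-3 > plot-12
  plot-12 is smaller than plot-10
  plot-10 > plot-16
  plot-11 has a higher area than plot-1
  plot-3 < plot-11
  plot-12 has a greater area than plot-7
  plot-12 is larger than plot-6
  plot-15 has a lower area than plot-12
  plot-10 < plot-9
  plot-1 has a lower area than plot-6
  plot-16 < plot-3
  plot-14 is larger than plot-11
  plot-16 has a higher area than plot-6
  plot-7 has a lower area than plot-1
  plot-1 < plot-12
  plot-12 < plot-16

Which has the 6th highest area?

plot-16

The consecutive relations fix a unique order: plot-15 < plot-7 < plot-1 < plot-6 < plot-12 < plot-16 < plot-3 < plot-11 < plot-10 < plot-9 < plot-14.
Counting 6 from the largest end gives plot-16.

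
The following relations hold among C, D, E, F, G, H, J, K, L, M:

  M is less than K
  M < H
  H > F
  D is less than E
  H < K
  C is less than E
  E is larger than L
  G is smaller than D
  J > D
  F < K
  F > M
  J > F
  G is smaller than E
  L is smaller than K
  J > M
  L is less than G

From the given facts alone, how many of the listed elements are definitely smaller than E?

4

The elements the relations force below E are L, C, G, D — no chain reaches any other.
That is 4.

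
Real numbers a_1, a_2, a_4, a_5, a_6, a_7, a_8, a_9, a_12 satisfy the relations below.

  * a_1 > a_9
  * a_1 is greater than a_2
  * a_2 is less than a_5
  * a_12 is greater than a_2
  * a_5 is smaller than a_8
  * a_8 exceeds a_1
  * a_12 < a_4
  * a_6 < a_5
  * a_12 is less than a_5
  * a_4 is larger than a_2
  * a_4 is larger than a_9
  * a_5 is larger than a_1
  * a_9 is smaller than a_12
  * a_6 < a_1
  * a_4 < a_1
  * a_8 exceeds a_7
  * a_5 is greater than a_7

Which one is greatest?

Chaining downward from a_8: directly below it, a_7, a_1, a_5; then a_2, a_9, a_12, a_4, a_6.
That covers every other element, and nothing is given above a_8, so a_8 is the greatest.

a_8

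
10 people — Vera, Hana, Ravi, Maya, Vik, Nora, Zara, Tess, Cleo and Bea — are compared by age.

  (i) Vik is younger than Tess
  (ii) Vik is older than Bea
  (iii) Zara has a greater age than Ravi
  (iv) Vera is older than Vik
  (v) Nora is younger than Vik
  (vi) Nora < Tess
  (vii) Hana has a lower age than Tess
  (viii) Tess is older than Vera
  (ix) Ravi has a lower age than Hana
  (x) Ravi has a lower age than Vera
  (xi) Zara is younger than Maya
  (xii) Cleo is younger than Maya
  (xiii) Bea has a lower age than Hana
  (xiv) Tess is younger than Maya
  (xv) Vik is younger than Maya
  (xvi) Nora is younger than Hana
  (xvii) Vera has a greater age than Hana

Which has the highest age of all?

Maya

Nora is not greatest since Nora < Hana; Cleo is not greatest since Cleo < Maya; Bea is not greatest since Bea < Hana; Ravi is not greatest since Ravi < Hana; Hana is not greatest since Hana < Vera; Vik is not greatest since Vik < Tess; Vera is not greatest since Vera < Tess; Zara is not greatest since Zara < Maya; Tess is not greatest since Tess < Maya.
Only Maya has nothing above it, so Maya is the highest age.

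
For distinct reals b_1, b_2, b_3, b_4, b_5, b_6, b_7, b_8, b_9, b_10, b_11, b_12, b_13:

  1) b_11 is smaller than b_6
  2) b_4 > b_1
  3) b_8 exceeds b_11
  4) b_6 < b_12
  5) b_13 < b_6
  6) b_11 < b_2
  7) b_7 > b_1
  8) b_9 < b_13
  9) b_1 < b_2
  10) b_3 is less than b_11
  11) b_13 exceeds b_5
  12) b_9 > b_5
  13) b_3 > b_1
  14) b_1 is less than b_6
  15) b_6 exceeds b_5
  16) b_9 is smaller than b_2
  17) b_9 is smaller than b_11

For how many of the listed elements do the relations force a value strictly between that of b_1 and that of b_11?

Chaining upward from b_1 reaches: b_3, b_4, b_7, b_2, b_6, b_8, b_12.
Chaining downward from b_11 reaches: b_3, b_5, b_9.
Strictly between b_1 and b_11 are those in both lists: b_3 — 1 element.

1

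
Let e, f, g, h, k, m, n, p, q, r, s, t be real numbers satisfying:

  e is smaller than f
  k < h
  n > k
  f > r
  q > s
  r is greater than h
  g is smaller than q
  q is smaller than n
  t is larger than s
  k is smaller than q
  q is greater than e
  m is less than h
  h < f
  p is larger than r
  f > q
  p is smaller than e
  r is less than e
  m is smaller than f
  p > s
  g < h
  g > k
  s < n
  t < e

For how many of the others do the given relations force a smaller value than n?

The elements the relations force below n are k, m, g, s, h, r, t, p, e, q — no chain reaches any other.
That is 10.

10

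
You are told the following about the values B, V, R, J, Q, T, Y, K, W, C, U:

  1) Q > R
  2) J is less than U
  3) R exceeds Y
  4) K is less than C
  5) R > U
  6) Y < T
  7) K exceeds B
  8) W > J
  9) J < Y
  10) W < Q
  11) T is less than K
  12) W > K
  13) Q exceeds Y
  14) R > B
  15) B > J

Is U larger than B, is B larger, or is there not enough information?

Following every chain through U: above U we get R, Q; below U we get J.
B is not reached, and no chain runs the other way from B to U.
So the given relations leave the order of U and B undetermined.

undetermined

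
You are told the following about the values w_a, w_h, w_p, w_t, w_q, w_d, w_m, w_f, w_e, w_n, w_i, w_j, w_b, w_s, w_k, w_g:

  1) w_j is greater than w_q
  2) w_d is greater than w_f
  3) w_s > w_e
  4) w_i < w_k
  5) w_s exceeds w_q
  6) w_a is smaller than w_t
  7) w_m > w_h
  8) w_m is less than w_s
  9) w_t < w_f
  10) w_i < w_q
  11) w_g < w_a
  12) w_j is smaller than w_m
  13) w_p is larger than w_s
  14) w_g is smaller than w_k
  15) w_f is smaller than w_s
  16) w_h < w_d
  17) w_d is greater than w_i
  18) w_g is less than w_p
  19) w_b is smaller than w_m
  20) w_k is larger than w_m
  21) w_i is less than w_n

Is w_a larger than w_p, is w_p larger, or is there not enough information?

w_p

w_a < w_t and w_t < w_f give w_a < w_f.
With w_f < w_s: w_a < w_t < w_f < w_s.
Then w_s < w_p extends the chain to w_p.
So w_p is larger.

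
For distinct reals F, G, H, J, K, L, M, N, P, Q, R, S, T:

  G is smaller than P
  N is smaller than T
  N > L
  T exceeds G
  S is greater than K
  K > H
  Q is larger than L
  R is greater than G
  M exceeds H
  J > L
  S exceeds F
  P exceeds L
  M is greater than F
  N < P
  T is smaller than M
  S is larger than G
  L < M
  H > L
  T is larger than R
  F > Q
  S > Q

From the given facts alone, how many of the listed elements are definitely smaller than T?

4

From T the given relations immediately reach G, N, R.
From those, L — 4 in total.
No other element is forced below T by the given relations, so the count is 4.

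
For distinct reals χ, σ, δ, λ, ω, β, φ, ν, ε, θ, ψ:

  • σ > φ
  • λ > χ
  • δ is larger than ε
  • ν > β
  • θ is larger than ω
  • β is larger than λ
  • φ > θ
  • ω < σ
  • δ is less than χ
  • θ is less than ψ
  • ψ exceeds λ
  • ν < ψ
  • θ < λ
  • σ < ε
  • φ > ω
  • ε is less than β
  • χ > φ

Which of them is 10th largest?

Piecing the relations together gives one ordering: ω < θ < φ < σ < ε < δ < χ < λ < β < ν < ψ.
Counting 10 from the largest end gives θ.

θ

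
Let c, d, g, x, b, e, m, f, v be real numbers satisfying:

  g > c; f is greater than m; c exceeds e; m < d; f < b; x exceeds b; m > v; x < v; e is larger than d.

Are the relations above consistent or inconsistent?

We have m < f stated directly, yet also f < b < x < v < m by chaining the others — so f < m. Contradiction.

inconsistent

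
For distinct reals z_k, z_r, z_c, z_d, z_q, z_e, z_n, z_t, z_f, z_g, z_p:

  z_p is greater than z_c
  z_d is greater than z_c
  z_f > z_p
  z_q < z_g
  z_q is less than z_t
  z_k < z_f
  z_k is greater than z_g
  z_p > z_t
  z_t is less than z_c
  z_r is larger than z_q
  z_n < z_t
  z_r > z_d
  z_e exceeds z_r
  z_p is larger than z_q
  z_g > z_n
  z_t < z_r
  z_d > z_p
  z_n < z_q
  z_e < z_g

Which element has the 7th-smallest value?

Chaining the given pairs: z_n < z_q < z_t < z_c < z_p < z_d < z_r < z_e < z_g < z_k < z_f.
The 7th smallest is z_r.

z_r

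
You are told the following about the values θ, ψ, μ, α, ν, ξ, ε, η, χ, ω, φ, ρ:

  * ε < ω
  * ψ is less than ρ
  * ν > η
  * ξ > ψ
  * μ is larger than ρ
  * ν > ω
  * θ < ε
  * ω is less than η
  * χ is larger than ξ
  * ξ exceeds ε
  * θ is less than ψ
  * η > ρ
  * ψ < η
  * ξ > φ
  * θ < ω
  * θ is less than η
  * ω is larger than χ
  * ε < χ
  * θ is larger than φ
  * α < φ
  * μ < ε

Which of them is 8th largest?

ρ

Chaining the given pairs: α < φ < θ < ψ < ρ < μ < ε < ξ < χ < ω < η < ν.
Counting 8 from the largest end gives ρ.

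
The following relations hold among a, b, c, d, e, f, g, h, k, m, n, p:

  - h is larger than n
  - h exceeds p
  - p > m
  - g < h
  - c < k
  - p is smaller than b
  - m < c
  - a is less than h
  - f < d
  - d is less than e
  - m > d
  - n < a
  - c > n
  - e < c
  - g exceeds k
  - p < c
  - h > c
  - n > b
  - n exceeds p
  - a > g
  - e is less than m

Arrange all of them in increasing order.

Nothing is placed below f, so it is least; from there f < d; d < e; e < m; m < p; p < b; b < n; n < c; c < k; k < g; g < a; a < h, each given directly.

f < d < e < m < p < b < n < c < k < g < a < h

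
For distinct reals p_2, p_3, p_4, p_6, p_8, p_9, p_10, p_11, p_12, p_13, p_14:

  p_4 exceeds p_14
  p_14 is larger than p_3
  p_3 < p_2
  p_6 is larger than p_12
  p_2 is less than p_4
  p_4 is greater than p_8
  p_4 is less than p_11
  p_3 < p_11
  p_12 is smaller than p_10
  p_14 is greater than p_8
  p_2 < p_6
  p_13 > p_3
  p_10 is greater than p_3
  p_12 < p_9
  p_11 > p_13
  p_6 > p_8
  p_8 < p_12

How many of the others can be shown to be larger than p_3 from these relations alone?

The elements the relations force above p_3 are p_2, p_13, p_6, p_14, p_4, p_10, p_11 — no chain reaches any other.
That is 7.

7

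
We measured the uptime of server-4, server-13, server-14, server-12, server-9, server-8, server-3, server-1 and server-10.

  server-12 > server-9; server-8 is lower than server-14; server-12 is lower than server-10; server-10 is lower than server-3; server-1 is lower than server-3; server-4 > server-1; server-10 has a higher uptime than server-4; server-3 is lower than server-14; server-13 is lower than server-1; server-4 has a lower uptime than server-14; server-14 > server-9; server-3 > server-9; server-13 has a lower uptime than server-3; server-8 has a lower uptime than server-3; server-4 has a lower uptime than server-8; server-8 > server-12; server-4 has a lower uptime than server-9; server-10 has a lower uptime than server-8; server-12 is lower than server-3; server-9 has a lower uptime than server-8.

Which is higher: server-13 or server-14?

server-14

Following the relations from server-13: server-13 < server-1 < server-4 < server-9 < server-12 < server-10 < server-8 < server-3 < server-14.
So server-13 < server-14; server-14 is the higher of the two.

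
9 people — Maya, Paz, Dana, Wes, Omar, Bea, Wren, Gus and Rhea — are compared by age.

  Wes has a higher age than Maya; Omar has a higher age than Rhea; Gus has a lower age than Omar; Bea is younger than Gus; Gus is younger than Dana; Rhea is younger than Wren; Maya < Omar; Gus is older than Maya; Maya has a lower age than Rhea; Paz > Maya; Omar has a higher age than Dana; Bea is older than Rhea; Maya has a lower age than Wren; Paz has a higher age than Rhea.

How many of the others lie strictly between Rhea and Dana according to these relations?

2

The relations place Rhea below Dana. An element lies strictly between them when it is forced above Rhea and also forced below Dana.
Above Rhea: {Wren, Bea, Paz, Gus, Omar}. Below Dana: {Maya, Bea, Gus}.
Intersection: {Bea, Gus} — 2.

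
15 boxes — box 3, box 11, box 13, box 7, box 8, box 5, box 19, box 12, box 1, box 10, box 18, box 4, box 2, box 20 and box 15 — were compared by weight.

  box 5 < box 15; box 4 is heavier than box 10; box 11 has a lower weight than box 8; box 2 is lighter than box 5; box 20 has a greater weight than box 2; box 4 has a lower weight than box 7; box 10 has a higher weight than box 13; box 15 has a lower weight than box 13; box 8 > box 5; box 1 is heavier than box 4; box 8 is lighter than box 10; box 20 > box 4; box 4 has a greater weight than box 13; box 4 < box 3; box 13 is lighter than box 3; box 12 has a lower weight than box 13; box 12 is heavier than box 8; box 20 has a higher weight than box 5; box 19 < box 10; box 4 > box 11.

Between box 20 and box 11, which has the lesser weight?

box 11 < box 8 < box 12 < box 13 < box 10 < box 4 < box 20, by transitivity through box 8, box 12, box 13, box 10, box 4.
So box 11 < box 20; box 11 is the lighter of the two.

box 11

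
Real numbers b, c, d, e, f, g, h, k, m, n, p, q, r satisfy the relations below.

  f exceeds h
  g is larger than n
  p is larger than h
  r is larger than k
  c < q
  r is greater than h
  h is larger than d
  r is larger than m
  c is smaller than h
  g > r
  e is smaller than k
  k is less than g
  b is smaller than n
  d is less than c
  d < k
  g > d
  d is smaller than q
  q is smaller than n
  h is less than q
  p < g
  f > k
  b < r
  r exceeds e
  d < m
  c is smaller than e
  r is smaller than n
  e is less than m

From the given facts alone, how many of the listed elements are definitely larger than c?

10

From c the given relations immediately reach e, h, q.
From those, k, m, r, n, p, f — 9 in total.
From those, g — 10 in total.
Nothing else is reachable above c; 10 in all.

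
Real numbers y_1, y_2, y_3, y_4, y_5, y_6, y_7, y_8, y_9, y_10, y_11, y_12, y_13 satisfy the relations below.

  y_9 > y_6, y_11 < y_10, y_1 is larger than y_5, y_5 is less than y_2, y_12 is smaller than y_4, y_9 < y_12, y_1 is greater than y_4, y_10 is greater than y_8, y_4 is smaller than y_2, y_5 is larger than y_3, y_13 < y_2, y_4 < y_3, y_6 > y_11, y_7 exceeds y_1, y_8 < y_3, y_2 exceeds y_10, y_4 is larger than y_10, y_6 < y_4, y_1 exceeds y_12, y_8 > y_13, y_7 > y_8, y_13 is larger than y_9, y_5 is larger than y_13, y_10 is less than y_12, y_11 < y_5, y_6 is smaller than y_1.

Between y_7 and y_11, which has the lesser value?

Following the relations from y_11: y_11 < y_6 < y_9 < y_13 < y_8 < y_10 < y_12 < y_4 < y_3 < y_5 < y_1 < y_7.
So y_11 < y_7; y_11 is the smaller of the two.

y_11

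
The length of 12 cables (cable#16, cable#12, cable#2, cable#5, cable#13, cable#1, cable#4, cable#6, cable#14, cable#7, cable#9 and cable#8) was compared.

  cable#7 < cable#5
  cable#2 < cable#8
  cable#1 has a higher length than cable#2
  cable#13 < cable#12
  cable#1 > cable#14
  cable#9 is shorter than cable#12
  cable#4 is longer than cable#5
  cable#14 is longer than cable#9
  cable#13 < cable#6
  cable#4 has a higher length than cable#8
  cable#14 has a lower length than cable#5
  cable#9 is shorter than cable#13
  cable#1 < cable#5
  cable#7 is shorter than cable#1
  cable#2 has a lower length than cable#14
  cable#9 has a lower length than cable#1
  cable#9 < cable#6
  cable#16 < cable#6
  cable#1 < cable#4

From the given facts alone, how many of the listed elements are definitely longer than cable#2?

5

Directly above cable#2: cable#14, cable#1, cable#8.
One step further: cable#5, cable#4 (5 so far).
Nothing else is reachable above cable#2; 5 in all.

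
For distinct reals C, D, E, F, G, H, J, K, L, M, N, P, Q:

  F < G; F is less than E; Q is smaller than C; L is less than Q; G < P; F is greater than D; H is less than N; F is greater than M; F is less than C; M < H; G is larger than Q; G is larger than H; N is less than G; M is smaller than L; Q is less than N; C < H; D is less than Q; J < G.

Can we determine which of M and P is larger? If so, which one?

P

The relevant relations are M < L; L < Q; Q < C; C < H; H < N; N < G; G < P.
Chaining these gives M < L < Q < C < H < N < G < P.
So P is larger.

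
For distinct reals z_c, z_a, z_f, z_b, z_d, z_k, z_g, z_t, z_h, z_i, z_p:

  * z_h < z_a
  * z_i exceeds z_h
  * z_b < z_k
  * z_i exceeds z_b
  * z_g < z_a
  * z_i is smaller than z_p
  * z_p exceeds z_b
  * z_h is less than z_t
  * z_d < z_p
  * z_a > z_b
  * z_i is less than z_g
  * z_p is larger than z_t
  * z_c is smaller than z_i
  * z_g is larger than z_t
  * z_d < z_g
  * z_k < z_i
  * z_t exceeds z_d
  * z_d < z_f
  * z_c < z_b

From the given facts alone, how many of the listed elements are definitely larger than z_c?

6

Directly above z_c: z_b, z_i.
One step further: z_k, z_p, z_g, z_a (6 so far).
No other element is forced above z_c by the given relations, so the count is 6.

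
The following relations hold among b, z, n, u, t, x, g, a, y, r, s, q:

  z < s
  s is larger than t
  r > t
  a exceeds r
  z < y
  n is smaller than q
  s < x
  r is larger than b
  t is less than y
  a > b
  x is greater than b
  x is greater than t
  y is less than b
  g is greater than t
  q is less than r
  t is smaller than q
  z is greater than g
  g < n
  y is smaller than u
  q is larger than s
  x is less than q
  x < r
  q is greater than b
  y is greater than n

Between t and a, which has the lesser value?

t < g and g < n give t < n.
With n < y: t < g < n < y.
With y < b: t < g < n < y < b.
With b < x: t < g < n < y < b < x.
Then x < q extends the chain to q.
Then q < r extends the chain to r.
With r < a: t < g < n < y < b < x < q < r < a.
So t < a; t is the smaller of the two.

t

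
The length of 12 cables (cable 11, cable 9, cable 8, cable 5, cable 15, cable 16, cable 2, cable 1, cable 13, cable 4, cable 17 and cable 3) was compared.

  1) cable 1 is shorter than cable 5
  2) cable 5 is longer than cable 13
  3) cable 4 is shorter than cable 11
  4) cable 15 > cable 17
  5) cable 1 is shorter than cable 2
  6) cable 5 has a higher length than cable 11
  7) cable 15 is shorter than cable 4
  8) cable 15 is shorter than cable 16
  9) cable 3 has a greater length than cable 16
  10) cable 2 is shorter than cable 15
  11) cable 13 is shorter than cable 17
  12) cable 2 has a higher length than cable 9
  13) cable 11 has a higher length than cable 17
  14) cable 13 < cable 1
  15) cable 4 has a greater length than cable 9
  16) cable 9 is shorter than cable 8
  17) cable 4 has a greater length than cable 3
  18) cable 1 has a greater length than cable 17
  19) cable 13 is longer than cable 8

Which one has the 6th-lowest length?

cable 2

The consecutive relations fix a unique order: cable 9 < cable 8 < cable 13 < cable 17 < cable 1 < cable 2 < cable 15 < cable 16 < cable 3 < cable 4 < cable 11 < cable 5.
Counting 6 from the smallest end gives cable 2.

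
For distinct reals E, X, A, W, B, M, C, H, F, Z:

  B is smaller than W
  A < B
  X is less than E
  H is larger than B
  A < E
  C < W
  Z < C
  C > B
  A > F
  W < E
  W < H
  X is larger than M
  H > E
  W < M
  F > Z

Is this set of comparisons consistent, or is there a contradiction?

consistent

Every relation is compatible with Z < F < A < B < C < W < M < X < E < H; the set is consistent.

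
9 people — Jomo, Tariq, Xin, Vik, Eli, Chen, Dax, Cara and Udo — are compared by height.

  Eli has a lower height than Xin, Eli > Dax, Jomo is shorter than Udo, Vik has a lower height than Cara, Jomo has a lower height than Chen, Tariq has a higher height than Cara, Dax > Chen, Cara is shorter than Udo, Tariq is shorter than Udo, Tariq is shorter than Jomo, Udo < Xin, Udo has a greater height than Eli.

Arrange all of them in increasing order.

Nothing is placed below Vik, so it is least; from there Vik < Cara; Cara < Tariq; Tariq < Jomo; Jomo < Chen; Chen < Dax; Dax < Eli; Eli < Udo; Udo < Xin, each given directly.

Vik < Cara < Tariq < Jomo < Chen < Dax < Eli < Udo < Xin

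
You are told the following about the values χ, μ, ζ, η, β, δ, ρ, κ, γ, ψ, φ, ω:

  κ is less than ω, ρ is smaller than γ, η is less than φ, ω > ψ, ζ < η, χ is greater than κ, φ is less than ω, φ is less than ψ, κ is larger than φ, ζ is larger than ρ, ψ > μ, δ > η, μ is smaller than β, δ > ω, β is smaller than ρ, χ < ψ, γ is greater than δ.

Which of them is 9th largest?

ζ

Chaining the given pairs: μ < β < ρ < ζ < η < φ < κ < χ < ψ < ω < δ < γ.
Counting 9 from the largest end gives ζ.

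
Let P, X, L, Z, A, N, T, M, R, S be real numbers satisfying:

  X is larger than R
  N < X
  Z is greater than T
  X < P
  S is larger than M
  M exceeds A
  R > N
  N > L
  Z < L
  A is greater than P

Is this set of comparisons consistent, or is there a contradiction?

consistent

Every relation is compatible with T < Z < L < N < R < X < P < A < M < S; the set is consistent.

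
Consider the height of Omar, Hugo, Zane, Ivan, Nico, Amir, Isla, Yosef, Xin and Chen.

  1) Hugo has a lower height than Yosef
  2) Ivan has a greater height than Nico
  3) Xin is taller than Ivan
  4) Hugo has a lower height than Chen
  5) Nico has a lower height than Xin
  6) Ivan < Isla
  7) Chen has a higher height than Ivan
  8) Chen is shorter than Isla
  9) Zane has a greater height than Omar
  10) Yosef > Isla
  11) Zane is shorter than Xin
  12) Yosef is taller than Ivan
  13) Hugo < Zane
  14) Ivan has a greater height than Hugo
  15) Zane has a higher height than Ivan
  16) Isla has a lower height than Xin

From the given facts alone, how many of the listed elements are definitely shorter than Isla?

Directly below Isla: Ivan, Chen.
One step further: Hugo, Nico (4 so far).
No other element is forced below Isla by the given relations, so the count is 4.

4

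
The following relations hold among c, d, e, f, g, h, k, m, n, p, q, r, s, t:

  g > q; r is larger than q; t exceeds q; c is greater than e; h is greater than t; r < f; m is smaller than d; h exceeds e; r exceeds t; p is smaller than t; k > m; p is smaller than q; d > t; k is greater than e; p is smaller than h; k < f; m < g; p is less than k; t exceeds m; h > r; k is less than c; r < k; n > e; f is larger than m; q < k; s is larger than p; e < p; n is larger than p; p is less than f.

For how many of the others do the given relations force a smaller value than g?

Directly below g: m, q.
One step further: p (3 so far).
One step further: e (4 so far).
Nothing else is reachable below g; 4 in all.

4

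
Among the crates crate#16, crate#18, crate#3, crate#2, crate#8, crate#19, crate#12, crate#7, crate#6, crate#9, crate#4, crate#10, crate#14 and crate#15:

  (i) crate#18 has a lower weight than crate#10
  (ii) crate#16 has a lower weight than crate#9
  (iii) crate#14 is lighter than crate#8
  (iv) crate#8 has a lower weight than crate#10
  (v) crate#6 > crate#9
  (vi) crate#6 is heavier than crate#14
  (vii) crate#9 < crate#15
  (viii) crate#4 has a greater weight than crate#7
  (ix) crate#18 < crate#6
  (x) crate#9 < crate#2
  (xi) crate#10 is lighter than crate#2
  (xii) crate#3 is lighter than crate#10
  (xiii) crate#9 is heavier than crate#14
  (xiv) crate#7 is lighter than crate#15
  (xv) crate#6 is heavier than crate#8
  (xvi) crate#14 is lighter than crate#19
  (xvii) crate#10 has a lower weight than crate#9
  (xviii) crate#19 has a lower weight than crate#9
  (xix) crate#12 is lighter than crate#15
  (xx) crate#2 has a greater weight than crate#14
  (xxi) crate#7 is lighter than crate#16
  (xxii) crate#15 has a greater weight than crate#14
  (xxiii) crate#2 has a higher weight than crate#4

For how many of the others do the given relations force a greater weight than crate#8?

5

The elements the relations force above crate#8 are crate#10, crate#9, crate#15, crate#6, crate#2 — no chain reaches any other.
That is 5.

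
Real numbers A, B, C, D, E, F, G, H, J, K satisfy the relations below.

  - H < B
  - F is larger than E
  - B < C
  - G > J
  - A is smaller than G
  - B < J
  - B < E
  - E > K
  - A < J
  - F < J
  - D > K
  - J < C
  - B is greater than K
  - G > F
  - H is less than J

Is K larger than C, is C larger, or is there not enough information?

Link the given pairs in sequence: K < B; B < E; E < F; F < J; J < C.
Chaining these gives K < B < E < F < J < C.
So C is larger.

C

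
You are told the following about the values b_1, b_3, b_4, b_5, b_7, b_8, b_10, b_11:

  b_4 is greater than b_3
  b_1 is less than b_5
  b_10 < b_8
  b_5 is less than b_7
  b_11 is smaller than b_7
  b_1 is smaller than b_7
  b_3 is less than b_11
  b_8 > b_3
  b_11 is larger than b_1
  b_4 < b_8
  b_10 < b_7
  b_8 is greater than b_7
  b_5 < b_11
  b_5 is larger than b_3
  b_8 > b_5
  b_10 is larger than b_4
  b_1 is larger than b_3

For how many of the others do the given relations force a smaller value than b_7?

From b_7 the given relations immediately reach b_1, b_5, b_11, b_10.
From those, b_3, b_4 — 6 in total.
No other element is forced below b_7 by the given relations, so the count is 6.

6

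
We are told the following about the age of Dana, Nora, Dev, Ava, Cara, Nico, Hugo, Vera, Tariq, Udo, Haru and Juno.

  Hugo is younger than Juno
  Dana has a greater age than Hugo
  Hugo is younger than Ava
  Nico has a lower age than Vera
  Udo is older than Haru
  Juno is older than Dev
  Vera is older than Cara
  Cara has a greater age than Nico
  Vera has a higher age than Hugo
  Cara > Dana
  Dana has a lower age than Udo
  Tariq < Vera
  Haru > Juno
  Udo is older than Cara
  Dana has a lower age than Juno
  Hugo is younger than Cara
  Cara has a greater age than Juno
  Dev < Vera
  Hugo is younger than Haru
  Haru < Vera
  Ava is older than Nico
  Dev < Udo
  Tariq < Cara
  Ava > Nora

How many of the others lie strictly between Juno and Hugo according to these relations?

1

Chaining upward from Hugo reaches: Dana, Cara, Haru, Udo, Vera, Ava.
Chaining downward from Juno reaches: Dev, Dana.
Strictly between Hugo and Juno are those in both lists: Dana — 1 element.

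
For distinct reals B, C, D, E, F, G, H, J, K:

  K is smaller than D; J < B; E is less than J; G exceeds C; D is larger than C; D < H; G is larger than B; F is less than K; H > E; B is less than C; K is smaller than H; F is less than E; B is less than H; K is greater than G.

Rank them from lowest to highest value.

Each adjacent pair is fixed by a given relation: F < E; E < J; J < B; B < C; C < G; G < K; K < D; D < H. Chaining them end to end gives the full order.

F < E < J < B < C < G < K < D < H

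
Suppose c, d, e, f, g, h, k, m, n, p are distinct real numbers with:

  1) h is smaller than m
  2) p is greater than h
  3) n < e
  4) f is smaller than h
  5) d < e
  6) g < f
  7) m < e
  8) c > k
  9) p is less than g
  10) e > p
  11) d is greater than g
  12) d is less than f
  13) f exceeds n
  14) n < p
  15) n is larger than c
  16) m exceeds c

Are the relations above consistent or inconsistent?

inconsistent

Chaining the given relations yields p < g < d < f < h, so p < h. But one relation states h < p. These cannot both hold.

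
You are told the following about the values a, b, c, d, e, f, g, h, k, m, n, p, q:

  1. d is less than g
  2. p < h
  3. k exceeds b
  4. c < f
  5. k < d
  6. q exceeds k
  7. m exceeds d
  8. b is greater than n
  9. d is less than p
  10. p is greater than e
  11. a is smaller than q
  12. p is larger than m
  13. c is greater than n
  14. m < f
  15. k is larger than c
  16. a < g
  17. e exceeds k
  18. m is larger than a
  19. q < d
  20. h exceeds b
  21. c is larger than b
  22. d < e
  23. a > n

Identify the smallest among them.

n

a is not least since n < a; b is not least since n < b; c is not least since n < c; k is not least since c < k; q is not least since k < q; d is not least since k < d; m is not least since d < m; e is not least since d < e; f is not least since c < f; p is not least since m < p; h is not least since b < h; g is not least since d < g.
Only n has nothing below it, so n is the smallest.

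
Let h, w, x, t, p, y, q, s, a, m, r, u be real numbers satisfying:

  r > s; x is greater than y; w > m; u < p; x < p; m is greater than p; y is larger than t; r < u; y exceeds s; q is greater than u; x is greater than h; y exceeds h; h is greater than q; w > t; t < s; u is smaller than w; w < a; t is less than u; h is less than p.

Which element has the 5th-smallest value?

q

The consecutive relations fix a unique order: t < s < r < u < q < h < y < x < p < m < w < a.
Counting 5 from the smallest end gives q.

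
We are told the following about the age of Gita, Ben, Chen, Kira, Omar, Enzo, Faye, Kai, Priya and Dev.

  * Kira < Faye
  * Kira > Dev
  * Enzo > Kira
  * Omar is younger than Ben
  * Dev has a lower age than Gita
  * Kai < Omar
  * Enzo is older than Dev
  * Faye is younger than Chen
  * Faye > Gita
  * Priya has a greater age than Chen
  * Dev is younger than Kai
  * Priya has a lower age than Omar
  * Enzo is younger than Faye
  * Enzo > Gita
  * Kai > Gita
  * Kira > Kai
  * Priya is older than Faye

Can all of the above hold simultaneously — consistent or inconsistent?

The single ordering Dev < Gita < Kai < Kira < Enzo < Faye < Chen < Priya < Omar < Ben satisfies every listed relation, so no contradiction arises.

consistent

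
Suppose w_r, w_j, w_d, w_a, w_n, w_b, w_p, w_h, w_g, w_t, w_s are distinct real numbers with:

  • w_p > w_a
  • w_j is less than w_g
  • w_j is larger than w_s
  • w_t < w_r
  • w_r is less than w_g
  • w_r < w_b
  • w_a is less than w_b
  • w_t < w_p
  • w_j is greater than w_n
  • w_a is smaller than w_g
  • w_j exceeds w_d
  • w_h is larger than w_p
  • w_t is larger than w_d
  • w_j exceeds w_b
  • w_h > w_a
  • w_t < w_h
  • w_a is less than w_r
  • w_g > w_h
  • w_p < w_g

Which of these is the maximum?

w_g

Chaining downward from w_g: directly below it, w_a, w_r, w_p, w_h, w_j; then w_d, w_t, w_b, w_n, w_s.
That covers every other element, and nothing is given above w_g, so w_g is the maximum.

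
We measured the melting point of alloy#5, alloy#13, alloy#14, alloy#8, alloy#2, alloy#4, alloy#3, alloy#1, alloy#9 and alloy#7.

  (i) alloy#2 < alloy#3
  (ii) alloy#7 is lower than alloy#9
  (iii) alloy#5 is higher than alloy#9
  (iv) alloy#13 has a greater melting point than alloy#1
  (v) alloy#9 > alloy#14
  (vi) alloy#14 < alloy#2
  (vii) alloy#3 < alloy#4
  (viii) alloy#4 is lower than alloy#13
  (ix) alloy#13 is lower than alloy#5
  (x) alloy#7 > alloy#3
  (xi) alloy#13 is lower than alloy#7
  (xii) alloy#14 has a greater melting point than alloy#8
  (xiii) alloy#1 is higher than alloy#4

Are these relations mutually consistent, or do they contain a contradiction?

Every relation is compatible with alloy#8 < alloy#14 < alloy#2 < alloy#3 < alloy#4 < alloy#1 < alloy#13 < alloy#7 < alloy#9 < alloy#5; the set is consistent.

consistent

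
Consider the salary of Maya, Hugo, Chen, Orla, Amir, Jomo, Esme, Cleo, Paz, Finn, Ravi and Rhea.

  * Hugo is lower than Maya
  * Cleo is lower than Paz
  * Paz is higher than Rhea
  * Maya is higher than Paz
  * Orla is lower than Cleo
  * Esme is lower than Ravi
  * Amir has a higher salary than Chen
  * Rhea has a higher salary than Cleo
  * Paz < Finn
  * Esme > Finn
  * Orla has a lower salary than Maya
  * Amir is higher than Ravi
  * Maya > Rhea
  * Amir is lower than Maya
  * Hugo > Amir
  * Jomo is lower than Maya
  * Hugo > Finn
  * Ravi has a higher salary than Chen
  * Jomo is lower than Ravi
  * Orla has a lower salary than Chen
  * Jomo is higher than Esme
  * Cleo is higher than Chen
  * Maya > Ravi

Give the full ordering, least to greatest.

Each adjacent pair is fixed by a given relation: Orla < Chen; Chen < Cleo; Cleo < Rhea; Rhea < Paz; Paz < Finn; Finn < Esme; Esme < Jomo; Jomo < Ravi; Ravi < Amir; Amir < Hugo; Hugo < Maya. Chaining them end to end gives the full order.

Orla < Chen < Cleo < Rhea < Paz < Finn < Esme < Jomo < Ravi < Amir < Hugo < Maya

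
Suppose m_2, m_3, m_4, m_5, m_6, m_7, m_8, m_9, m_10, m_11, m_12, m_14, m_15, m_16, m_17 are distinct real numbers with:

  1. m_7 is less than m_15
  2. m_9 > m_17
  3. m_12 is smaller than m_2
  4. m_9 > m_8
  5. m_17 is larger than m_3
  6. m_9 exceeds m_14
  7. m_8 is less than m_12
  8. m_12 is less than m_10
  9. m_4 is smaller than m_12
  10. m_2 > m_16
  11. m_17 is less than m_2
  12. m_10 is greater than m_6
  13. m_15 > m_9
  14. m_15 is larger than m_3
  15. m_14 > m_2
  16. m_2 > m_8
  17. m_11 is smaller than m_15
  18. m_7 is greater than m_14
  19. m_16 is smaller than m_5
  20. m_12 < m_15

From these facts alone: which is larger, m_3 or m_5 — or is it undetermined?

undetermined

Following every chain through m_3: above m_3 we get m_17, m_2, m_14, m_9, m_7, m_15.
m_5 is not reached, and no chain runs the other way from m_5 to m_3.
So the given relations leave the order of m_3 and m_5 undetermined.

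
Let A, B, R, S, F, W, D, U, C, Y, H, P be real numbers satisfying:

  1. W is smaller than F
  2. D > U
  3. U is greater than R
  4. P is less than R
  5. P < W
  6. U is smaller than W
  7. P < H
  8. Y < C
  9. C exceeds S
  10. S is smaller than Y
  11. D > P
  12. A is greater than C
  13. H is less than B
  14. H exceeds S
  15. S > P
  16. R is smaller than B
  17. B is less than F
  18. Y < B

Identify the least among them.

Chaining upward from P: directly above it, R, S, W, H, D; then Y, U, C, B, F; then A.
That covers every other element, and nothing is given below P, so P is the least.

P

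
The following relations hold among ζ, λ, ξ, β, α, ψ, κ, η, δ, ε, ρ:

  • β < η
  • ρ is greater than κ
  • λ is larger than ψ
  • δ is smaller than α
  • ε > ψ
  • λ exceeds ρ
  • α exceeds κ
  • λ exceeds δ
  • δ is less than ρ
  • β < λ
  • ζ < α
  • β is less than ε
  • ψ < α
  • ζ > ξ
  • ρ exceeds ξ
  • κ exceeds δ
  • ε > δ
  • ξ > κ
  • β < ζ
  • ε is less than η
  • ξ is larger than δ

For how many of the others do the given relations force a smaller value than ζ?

4

Directly below ζ: β, ξ.
One step further: δ, κ (4 so far).
No other element is forced below ζ by the given relations, so the count is 4.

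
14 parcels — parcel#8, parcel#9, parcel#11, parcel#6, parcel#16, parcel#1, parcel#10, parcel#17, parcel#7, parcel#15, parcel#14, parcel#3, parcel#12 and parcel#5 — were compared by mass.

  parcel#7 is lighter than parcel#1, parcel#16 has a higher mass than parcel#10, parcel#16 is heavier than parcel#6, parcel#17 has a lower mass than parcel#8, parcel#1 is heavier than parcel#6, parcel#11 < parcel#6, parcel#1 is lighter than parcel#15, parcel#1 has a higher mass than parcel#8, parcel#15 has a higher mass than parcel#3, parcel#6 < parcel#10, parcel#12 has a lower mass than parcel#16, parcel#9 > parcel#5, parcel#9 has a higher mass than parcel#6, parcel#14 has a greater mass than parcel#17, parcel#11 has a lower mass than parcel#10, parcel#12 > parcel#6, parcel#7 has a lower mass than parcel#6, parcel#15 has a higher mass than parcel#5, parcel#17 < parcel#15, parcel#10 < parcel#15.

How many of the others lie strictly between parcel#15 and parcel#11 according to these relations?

The relations place parcel#11 below parcel#15. An element lies strictly between them when it is forced above parcel#11 and also forced below parcel#15.
Above parcel#11: {parcel#6, parcel#9, parcel#12, parcel#10, parcel#1, parcel#16}. Below parcel#15: {parcel#5, parcel#7, parcel#6, parcel#17, parcel#3, parcel#8, parcel#10, parcel#1}.
Intersection: {parcel#6, parcel#10, parcel#1} — 3.

3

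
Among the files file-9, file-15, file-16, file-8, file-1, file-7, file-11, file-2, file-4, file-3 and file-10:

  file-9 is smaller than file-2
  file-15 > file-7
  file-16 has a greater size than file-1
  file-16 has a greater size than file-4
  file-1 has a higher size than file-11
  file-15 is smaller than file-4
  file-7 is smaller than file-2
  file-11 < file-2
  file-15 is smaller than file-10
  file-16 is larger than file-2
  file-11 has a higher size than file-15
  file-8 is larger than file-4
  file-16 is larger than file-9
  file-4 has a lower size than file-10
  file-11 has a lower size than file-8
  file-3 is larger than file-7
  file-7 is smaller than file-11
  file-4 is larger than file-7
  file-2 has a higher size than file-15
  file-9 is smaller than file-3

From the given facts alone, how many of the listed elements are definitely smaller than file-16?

7

The elements the relations force below file-16 are file-7, file-9, file-15, file-4, file-11, file-1, file-2 — no chain reaches any other.
That is 7.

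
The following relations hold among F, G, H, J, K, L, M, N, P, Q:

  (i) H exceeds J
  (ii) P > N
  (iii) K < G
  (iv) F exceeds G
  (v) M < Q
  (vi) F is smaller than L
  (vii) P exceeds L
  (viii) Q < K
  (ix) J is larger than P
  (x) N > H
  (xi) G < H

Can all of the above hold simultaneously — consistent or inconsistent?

We have N < P stated directly, yet also P < J < H < N by chaining the others — so P < N. Contradiction.

inconsistent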